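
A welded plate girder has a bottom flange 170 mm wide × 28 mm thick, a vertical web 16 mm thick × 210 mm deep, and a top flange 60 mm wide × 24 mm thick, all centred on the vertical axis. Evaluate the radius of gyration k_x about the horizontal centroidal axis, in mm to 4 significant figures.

Decompose the section into non-overlapping parts with the origin at the bottom-left of its bounding rectangle.
Bottom plate: 170 × 28, A = 4 760 mm², y = 14 mm, Ī = 310 987 mm⁴.
Web plate: 16 × 210, A = 3 360 mm², y = 133 mm, Ī = 12 348 000 mm⁴.
Top plate: 60 × 24, A = 1 440 mm², y = 250 mm, Ī = 69 120 mm⁴.
Centroid: ȳ = ΣA·y / ΣA = 91.3724 mm.
Transfer each piece to the horizontal centroidal axis using Ī + A·d² with d = y − 91.3724:
  bottom plate: d = -77.3724 mm → contributes +28 806 660 mm⁴
  web plate: d = 41.6276 mm → contributes +18 170 404 mm⁴
  top plate: d = 158.628 mm → contributes +36 303 437 mm⁴
Total I = 83 280 501 mm⁴.
Radius of gyration: k = √(I/A) = √(83 280 501 / 9 560) = 93.3346 mm.

k_x ≈ 93.33 mm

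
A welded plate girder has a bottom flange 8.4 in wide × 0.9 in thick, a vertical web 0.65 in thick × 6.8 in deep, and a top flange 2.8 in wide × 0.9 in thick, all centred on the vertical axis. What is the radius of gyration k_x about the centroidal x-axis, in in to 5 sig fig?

Break the section into simple shapes (no overlaps), measuring from the bottom-left corner of the bounding box.
Bottom plate: 8.4 × 0.9, A = 7.56 in², y = 0.45 in, Ī = 0.5103 in⁴.
Web plate: 0.65 × 6.8, A = 4.42 in², y = 4.3 in, Ī = 17.03173 in⁴.
Top plate: 2.8 × 0.9, A = 2.52 in², y = 8.15 in, Ī = 0.1701 in⁴.
Centroid: ȳ = ΣA·y / ΣA = 2.961793 in.
Transfer each piece to the centroidal x-axis using Ī + A·d² with d = y − 2.961793:
  bottom plate: d = -2.511793 in → contributes +48.20713 in⁴
  web plate: d = 1.338207 in → contributes +24.94706 in⁴
  top plate: d = 5.188207 in → contributes +68.00218 in⁴
Total I = 141.1564 in⁴.
Radius of gyration: k = √(I/A) = √(141.1564 / 14.5) = 3.120084 in.

k_x ≈ 3.1201 in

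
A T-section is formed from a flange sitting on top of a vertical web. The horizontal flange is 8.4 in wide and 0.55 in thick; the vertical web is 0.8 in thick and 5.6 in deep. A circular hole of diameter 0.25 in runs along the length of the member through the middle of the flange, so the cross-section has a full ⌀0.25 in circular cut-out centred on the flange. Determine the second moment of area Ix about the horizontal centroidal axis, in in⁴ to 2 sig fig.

Break the section into simple shapes (no overlaps), measuring from the bottom-left corner of the bounding box.
Flange: 8.4 × 0.55, A = 4.62 in², y = 5.875 in, Ī = 0.1165 in⁴.
Web: 0.8 × 5.6, A = 4.48 in², y = 2.8 in, Ī = 11.71 in⁴.
Hole (subtracted): ⌀0.25, A = 0.04909 in², y = 5.875 in, Ī = 0.0001917 in⁴.
Centroid: ȳ = ΣA·y / ΣA = 4.353 in.
Transfer each piece to the horizontal centroidal axis using Ī + A·d² with d = y − 4.353:
  flange: d = 1.522 in → contributes +10.82 in⁴
  web: d = -1.553 in → contributes +22.51 in⁴
  hole: d = 1.522 in → contributes −0.1139 in⁴
Total I = 33.22 in⁴.

Ix ≈ 33 in⁴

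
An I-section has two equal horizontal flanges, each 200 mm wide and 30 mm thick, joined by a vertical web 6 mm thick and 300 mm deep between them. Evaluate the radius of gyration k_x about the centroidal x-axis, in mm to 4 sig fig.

k_x ≈ 157.2 mm

Split into non-overlapping primitives; take the origin at the lower-left of the bounding box.
Bottom flange: 200 × 30, A = 6 000 mm², y = 15 mm, Ī = 450 000 mm⁴.
Web: 6 × 300, A = 1 800 mm², y = 180 mm, Ī = 13 500 000 mm⁴.
Top flange: 200 × 30, A = 6 000 mm², y = 345 mm, Ī = 450 000 mm⁴.
By symmetry the centroid is at mid-height, ȳ = 180 mm.
Transfer each piece to the centroidal x-axis using Ī + A·d² with d = y − 180:
  bottom flange: d = -165 mm → contributes +163 800 000 mm⁴
  web: d = 0 mm → contributes +13 500 000 mm⁴
  top flange: d = 165 mm → contributes +163 800 000 mm⁴
Total I = 341 100 000 mm⁴.
Radius of gyration: k = √(I/A) = √(341 100 000 / 13 800) = 157.218 mm.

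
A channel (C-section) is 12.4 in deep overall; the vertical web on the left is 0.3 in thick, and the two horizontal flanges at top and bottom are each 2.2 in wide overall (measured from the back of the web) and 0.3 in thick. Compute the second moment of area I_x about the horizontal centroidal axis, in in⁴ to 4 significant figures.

Break the section into simple shapes (no overlaps), measuring from the bottom-left corner of the bounding box.
Web: 0.3 × 12.4, A = 3.72 in², y = 6.2 in, Ī = 47.6656 in⁴.
Top flange (beyond web): 1.9 × 0.3, A = 0.57 in², y = 12.25 in, Ī = 0.004275 in⁴.
Bottom flange (beyond web): 1.9 × 0.3, A = 0.57 in², y = 0.15 in, Ī = 0.004275 in⁴.
By symmetry the centroid is at mid-height, ȳ = 6.2 in.
Transfer each piece to the horizontal centroidal axis using Ī + A·d² with d = y − 6.2:
  web: d = 0 in → contributes +47.6656 in⁴
  top flange (beyond web): d = 6.05 in → contributes +20.8677 in⁴
  bottom flange (beyond web): d = -6.05 in → contributes +20.8677 in⁴
Total I = 89.401 in⁴.

I_x ≈ 89.40 in⁴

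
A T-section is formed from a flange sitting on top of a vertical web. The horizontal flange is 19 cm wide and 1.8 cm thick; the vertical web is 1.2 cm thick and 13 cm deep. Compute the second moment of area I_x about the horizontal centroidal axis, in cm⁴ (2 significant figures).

I_x ≈ 820 cm⁴

Decompose the section into non-overlapping parts with the origin at the bottom-left of its bounding rectangle.
Flange: 19 × 1.8, A = 34.2 cm², y = 13.9 cm, Ī = 9.234 cm⁴.
Web: 1.2 × 13, A = 15.6 cm², y = 6.5 cm, Ī = 219.7 cm⁴.
Centroid: ȳ = ΣA·y / ΣA = 11.58 cm.
Transfer each piece to the horizontal centroidal axis using Ī + A·d² with d = y − 11.58:
  flange: d = 2.318 cm → contributes +193 cm⁴
  web: d = -5.082 cm → contributes +622.6 cm⁴
Total I = 815.6 cm⁴.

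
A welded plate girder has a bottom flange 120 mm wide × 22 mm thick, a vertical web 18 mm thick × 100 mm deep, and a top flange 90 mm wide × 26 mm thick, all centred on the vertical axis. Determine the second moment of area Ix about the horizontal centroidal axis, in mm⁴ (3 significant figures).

Ix ≈ 2.08 × 10⁷ mm⁴

Split into non-overlapping primitives; take the origin at the lower-left of the bounding box.
Bottom plate: 120 × 22, A = 2 640 mm², y = 11 mm, Ī = 106 480 mm⁴.
Web plate: 18 × 100, A = 1 800 mm², y = 72 mm, Ī = 1 500 000 mm⁴.
Top plate: 90 × 26, A = 2 340 mm², y = 135 mm, Ī = 131 820 mm⁴.
Centroid: ȳ = ΣA·y / ΣA = 69.991 mm.
Transfer each piece to the horizontal centroidal axis using Ī + A·d² with d = y − 69.991:
  bottom plate: d = -58.991 mm → contributes +9 293 563 mm⁴
  web plate: d = 2.0088 mm → contributes +1 507 264 mm⁴
  top plate: d = 65.009 mm → contributes +10 021 012 mm⁴
Total I = 20 821 839 mm⁴.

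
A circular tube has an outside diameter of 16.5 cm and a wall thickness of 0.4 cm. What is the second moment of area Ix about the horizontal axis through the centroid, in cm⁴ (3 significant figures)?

Ix ≈ 656 cm⁴

Break the section into simple shapes (no overlaps), measuring from the bottom-left corner of the bounding box.
Outer circle: ⌀16.5, A = 213.82 cm², y = 8.25 cm, Ī = 3638.4 cm⁴.
Bore (subtracted): ⌀15.7, A = 193.59 cm², y = 8.25 cm, Ī = 2982.4 cm⁴.
By symmetry the centroid is at mid-height, ȳ = 8.25 cm.
All pieces are centred on the horizontal axis through the centroid, so I = ΣĪ (holes subtracted) = 655.94 cm⁴.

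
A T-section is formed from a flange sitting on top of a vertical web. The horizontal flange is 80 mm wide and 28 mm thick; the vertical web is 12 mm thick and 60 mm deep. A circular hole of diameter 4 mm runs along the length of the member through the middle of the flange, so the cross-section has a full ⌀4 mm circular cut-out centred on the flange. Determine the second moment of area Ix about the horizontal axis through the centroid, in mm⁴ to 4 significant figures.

Ix ≈ 1.416 × 10⁶ mm⁴

Break the section into simple shapes (no overlaps), measuring from the bottom-left corner of the bounding box.
Flange: 80 × 28, A = 2 240 mm², y = 74 mm, Ī = 146 347 mm⁴.
Web: 12 × 60, A = 720 mm², y = 30 mm, Ī = 216 000 mm⁴.
Hole (subtracted): ⌀4, A = 12.5664 mm², y = 74 mm, Ī = 12.5664 mm⁴.
Centroid: ȳ = ΣA·y / ΣA = 63.2517 mm.
Transfer each piece to the horizontal axis through the centroid using Ī + A·d² with d = y − 63.2517:
  flange: d = 10.7483 mm → contributes +405 126 mm⁴
  web: d = -33.2517 mm → contributes +1 012 085 mm⁴
  hole: d = 10.7483 mm → contributes −1464.32 mm⁴
Total I = 1 415 747 mm⁴.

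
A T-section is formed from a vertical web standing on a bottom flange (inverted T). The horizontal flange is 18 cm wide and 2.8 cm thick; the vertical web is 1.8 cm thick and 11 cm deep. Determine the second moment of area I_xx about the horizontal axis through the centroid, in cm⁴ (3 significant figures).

Break the section into simple shapes (no overlaps), measuring from the bottom-left corner of the bounding box.
Flange: 18 × 2.8, A = 50.4 cm², y = 1.4 cm, Ī = 32.928 cm⁴.
Web: 1.8 × 11, A = 19.8 cm², y = 8.3 cm, Ī = 199.65 cm⁴.
Centroid: ȳ = ΣA·y / ΣA = 3.3462 cm.
Transfer each piece to the horizontal axis through the centroid using Ī + A·d² with d = y − 3.3462:
  flange: d = -1.9462 cm → contributes +223.82 cm⁴
  web: d = 4.9538 cm → contributes +685.55 cm⁴
Total I = 909.37 cm⁴.

I_xx ≈ 909 cm⁴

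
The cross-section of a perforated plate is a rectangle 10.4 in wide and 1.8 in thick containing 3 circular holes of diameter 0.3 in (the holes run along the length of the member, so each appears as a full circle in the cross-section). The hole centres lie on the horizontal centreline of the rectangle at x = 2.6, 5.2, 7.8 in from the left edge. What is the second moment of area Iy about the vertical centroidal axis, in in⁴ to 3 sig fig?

Decompose the section into non-overlapping parts with the origin at the bottom-left of its bounding rectangle.
Plate: 10.4 × 1.8, A = 18.72 in², x = 5.2 in, Ī = 168.73 in⁴.
Hole 1 (subtracted): ⌀0.3, A = 0.070686 in², x = 2.6 in, Ī = 0.00039761 in⁴.
Hole 2 (subtracted): ⌀0.3, A = 0.070686 in², x = 5.2 in, Ī = 0.00039761 in⁴.
Hole 3 (subtracted): ⌀0.3, A = 0.070686 in², x = 7.8 in, Ī = 0.00039761 in⁴.
By symmetry the centroid is at mid-width, x̄ = 5.2 in.
Transfer each piece to the vertical centroidal axis using Ī + A·d² with d = x − 5.2:
  plate: d = 0 in → contributes +168.73 in⁴
  hole 1: d = -2.6 in → contributes −0.47823 in⁴
  hole 2: d = 0 in → contributes −0.00039761 in⁴
  hole 3: d = 2.6 in → contributes −0.47823 in⁴
Total I = 167.77 in⁴.

Iy ≈ 168 in⁴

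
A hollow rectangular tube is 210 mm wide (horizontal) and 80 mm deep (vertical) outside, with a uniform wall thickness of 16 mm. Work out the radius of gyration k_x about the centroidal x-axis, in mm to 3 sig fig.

k_x ≈ 29.8 mm

Break the section into simple shapes (no overlaps), measuring from the bottom-left corner of the bounding box.
Outer rectangle: 210 × 80, A = 16 800 mm², y = 40 mm, Ī = 8 960 000 mm⁴.
Inner void (subtracted): 178 × 48, A = 8 544 mm², y = 40 mm, Ī = 1 640 448 mm⁴.
By symmetry the centroid is at mid-height, ȳ = 40 mm.
All pieces are centred on the centroidal x-axis, so I = ΣĪ (holes subtracted) = 7 319 552 mm⁴.
Radius of gyration: k = √(I/A) = √(7 319 552 / 8 256) = 29.775 mm.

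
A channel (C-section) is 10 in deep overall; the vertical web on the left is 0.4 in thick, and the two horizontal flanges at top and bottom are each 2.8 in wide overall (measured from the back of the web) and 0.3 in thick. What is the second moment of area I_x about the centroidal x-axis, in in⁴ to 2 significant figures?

Decompose the section into non-overlapping parts with the origin at the bottom-left of its bounding rectangle.
Web: 0.4 × 10, A = 4 in², y = 5 in, Ī = 33.33 in⁴.
Top flange (beyond web): 2.4 × 0.3, A = 0.72 in², y = 9.85 in, Ī = 0.0054 in⁴.
Bottom flange (beyond web): 2.4 × 0.3, A = 0.72 in², y = 0.15 in, Ī = 0.0054 in⁴.
By symmetry the centroid is at mid-height, ȳ = 5 in.
Transfer each piece to the centroidal x-axis using Ī + A·d² with d = y − 5:
  web: d = 0 in → contributes +33.33 in⁴
  top flange (beyond web): d = 4.85 in → contributes +16.94 in⁴
  bottom flange (beyond web): d = -4.85 in → contributes +16.94 in⁴
Total I = 67.22 in⁴.

I_x ≈ 67 in⁴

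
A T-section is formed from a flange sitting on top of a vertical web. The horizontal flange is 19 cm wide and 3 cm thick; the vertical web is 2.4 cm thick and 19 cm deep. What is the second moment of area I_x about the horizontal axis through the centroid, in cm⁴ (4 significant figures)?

Break the section into simple shapes (no overlaps), measuring from the bottom-left corner of the bounding box.
Flange: 19 × 3, A = 57 cm², y = 20.5 cm, Ī = 42.75 cm⁴.
Web: 2.4 × 19, A = 45.6 cm², y = 9.5 cm, Ī = 1371.8 cm⁴.
Centroid: ȳ = ΣA·y / ΣA = 15.6111 cm.
Transfer each piece to the horizontal axis through the centroid using Ī + A·d² with d = y − 15.6111:
  flange: d = 4.88889 cm → contributes +1405.12 cm⁴
  web: d = -6.11111 cm → contributes +3074.76 cm⁴
Total I = 4479.88 cm⁴.

I_x ≈ 4480 cm⁴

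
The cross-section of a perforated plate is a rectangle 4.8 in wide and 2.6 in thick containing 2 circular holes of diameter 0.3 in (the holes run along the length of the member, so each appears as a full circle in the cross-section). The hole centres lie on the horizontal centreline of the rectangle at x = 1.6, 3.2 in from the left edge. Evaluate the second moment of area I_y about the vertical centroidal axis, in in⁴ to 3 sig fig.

Split into non-overlapping primitives; take the origin at the lower-left of the bounding box.
Plate: 4.8 × 2.6, A = 12.48 in², x = 2.4 in, Ī = 23.962 in⁴.
Hole 1 (subtracted): ⌀0.3, A = 0.070686 in², x = 1.6 in, Ī = 0.00039761 in⁴.
Hole 2 (subtracted): ⌀0.3, A = 0.070686 in², x = 3.2 in, Ī = 0.00039761 in⁴.
By symmetry the centroid is at mid-width, x̄ = 2.4 in.
Transfer each piece to the vertical centroidal axis using Ī + A·d² with d = x − 2.4:
  plate: d = 0 in → contributes +23.962 in⁴
  hole 1: d = -0.8 in → contributes −0.045637 in⁴
  hole 2: d = 0.8 in → contributes −0.045637 in⁴
Total I = 23.87 in⁴.

I_y ≈ 23.9 in⁴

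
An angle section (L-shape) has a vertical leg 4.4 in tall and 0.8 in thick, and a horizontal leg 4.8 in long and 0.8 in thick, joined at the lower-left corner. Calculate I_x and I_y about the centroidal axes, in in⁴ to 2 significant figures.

I_x ≈ 11 in⁴, I_y ≈ 14 in⁴

Decompose the section into non-overlapping parts with the origin at the bottom-left of its bounding rectangle.
Vertical leg: 0.8 × 4.4, A = 3.52 in², y = 2.2 in, Ī = 5.679 in⁴.
Horizontal leg (remainder): 4 × 0.8, A = 3.2 in², y = 0.4 in, Ī = 0.1707 in⁴.
Centroid: ȳ = ΣA·y / ΣA = 1.343 in.
Transfer each piece to the centroidal x-axis using Ī + A·d² with d = y − 1.343:
  vertical leg: d = 0.8571 in → contributes +8.265 in⁴
  horizontal leg (remainder): d = -0.9429 in → contributes +3.015 in⁴
Total I = 11.28 in⁴.
For the y-axis: x̄ = 1.543 in.
Repeating about the centroidal y-axis gives I_y = 14.11 in⁴.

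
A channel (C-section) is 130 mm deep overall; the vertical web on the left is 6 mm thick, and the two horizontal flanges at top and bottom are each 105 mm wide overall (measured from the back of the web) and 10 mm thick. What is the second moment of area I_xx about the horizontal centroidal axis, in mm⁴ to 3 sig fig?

I_xx ≈ 8.24 × 10⁶ mm⁴

Treat the section as a set of non-overlapping primitives; coordinates are from the bounding-box lower-left.
Web: 6 × 130, A = 780 mm², y = 65 mm, Ī = 1 098 500 mm⁴.
Top flange (beyond web): 99 × 10, A = 990 mm², y = 125 mm, Ī = 8 250 mm⁴.
Bottom flange (beyond web): 99 × 10, A = 990 mm², y = 5 mm, Ī = 8 250 mm⁴.
By symmetry the centroid is at mid-height, ȳ = 65 mm.
Transfer each piece to the horizontal centroidal axis using Ī + A·d² with d = y − 65:
  web: d = 0 mm → contributes +1 098 500 mm⁴
  top flange (beyond web): d = 60 mm → contributes +3 572 250 mm⁴
  bottom flange (beyond web): d = -60 mm → contributes +3 572 250 mm⁴
Total I = 8 243 000 mm⁴.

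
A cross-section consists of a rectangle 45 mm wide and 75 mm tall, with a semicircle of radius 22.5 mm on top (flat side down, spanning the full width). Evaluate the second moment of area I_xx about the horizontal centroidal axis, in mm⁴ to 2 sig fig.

Treat the section as a set of non-overlapping primitives; coordinates are from the bounding-box lower-left.
Rectangular body: 45 × 75, A = 3 375 mm², y = 37.5 mm, Ī = 1 582 031 mm⁴.
Semicircular cap: semicircle r = 22.5, A = 795.2 mm², y = 84.55 mm, Ī = 28 130 mm⁴.
Centroid: ȳ = ΣA·y / ΣA = 46.47 mm.
Transfer each piece to the horizontal centroidal axis using Ī + A·d² with d = y − 46.47:
  rectangular body: d = -8.972 mm → contributes +1 853 696 mm⁴
  semicircular cap: d = 38.08 mm → contributes +1 181 109 mm⁴
Total I = 3 034 805 mm⁴.

I_xx ≈ 3.0 × 10⁶ mm⁴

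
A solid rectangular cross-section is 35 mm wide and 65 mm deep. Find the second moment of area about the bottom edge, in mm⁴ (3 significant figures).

The section: 35 × 65, A = 2 275 mm², y = 32.5 mm, Ī = 800 990 mm⁴.
Transfer it to the base of the section using Ī + A·d² with d = y − 0:
  the section: d = 32.5 mm → contributes +3 203 958 mm⁴
Total I = 3 203 958 mm⁴.

I_base ≈ 3.20 × 10⁶ mm⁴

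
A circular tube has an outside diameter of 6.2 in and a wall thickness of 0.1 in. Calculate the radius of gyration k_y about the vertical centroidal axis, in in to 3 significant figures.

Decompose the section into non-overlapping parts with the origin at the bottom-left of its bounding rectangle.
Outer circle: ⌀6.2, A = 30.191 in², x = 3.1 in, Ī = 72.533 in⁴.
Bore (subtracted): ⌀6, A = 28.274 in², x = 3.1 in, Ī = 63.617 in⁴.
By symmetry the centroid is at mid-width, x̄ = 3.1 in.
All pieces are centred on the vertical centroidal axis, so I = ΣĪ (holes subtracted) = 8.9159 in⁴.
Radius of gyration: k = √(I/A) = √(8.9159 / 1.9164) = 2.157 in.

k_y ≈ 2.16 in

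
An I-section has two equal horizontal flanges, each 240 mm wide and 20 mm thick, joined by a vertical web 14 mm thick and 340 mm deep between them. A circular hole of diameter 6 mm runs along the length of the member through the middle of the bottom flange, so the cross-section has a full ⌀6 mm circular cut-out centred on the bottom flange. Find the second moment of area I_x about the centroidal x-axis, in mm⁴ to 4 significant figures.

I_x ≈ 3.563 × 10⁸ mm⁴

Break the section into simple shapes (no overlaps), measuring from the bottom-left corner of the bounding box.
Bottom flange: 240 × 20, A = 4 800 mm², y = 10 mm, Ī = 160 000 mm⁴.
Web: 14 × 340, A = 4 760 mm², y = 190 mm, Ī = 45 854 667 mm⁴.
Top flange: 240 × 20, A = 4 800 mm², y = 370 mm, Ī = 160 000 mm⁴.
Hole (subtracted): ⌀6, A = 28.2743 mm², y = 10 mm, Ī = 63.6173 mm⁴.
Centroid: ȳ = ΣA·y / ΣA = 190.355 mm.
Transfer each piece to the centroidal x-axis using Ī + A·d² with d = y − 190.355:
  bottom flange: d = -180.355 mm → contributes +156 294 240 mm⁴
  web: d = -0.355113 mm → contributes +45 855 267 mm⁴
  top flange: d = 179.645 mm → contributes +155 066 970 mm⁴
  hole: d = -180.355 mm → contributes −919 770 mm⁴
Total I = 356 296 707 mm⁴.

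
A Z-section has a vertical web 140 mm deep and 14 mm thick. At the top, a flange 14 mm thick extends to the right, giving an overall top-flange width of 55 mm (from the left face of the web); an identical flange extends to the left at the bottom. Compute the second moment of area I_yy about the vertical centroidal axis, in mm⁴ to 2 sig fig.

I_yy ≈ 1.1 × 10⁶ mm⁴

Treat the section as a set of non-overlapping primitives; coordinates are from the bounding-box lower-left.
Web: 14 × 140, A = 1 960 mm², x = 48 mm, Ī = 32 013 mm⁴.
Top flange (beyond web): 41 × 14, A = 574 mm², x = 75.5 mm, Ī = 80 408 mm⁴.
Bottom flange (beyond web): 41 × 14, A = 574 mm², x = 20.5 mm, Ī = 80 408 mm⁴.
Centroid: x̄ = ΣA·x / ΣA = 48 mm.
Transfer each piece to the vertical centroidal axis using Ī + A·d² with d = x − 48:
  web: d = 0 mm → contributes +32 013 mm⁴
  top flange (beyond web): d = 27.5 mm → contributes +514 495 mm⁴
  bottom flange (beyond web): d = -27.5 mm → contributes +514 495 mm⁴
Total I = 1 061 004 mm⁴.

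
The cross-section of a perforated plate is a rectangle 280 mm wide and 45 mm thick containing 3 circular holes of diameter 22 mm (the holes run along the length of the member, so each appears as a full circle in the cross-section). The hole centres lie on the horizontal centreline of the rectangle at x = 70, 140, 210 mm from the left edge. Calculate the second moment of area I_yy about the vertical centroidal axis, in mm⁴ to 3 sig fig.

I_yy ≈ 7.86 × 10⁷ mm⁴

Treat the section as a set of non-overlapping primitives; coordinates are from the bounding-box lower-left.
Plate: 280 × 45, A = 12 600 mm², x = 140 mm, Ī = 82 320 000 mm⁴.
Hole 1 (subtracted): ⌀22, A = 380.13 mm², x = 70 mm, Ī = 11 499 mm⁴.
Hole 2 (subtracted): ⌀22, A = 380.13 mm², x = 140 mm, Ī = 11 499 mm⁴.
Hole 3 (subtracted): ⌀22, A = 380.13 mm², x = 210 mm, Ī = 11 499 mm⁴.
By symmetry the centroid is at mid-width, x̄ = 140 mm.
Transfer each piece to the vertical centroidal axis using Ī + A·d² with d = x − 140:
  plate: d = 0 mm → contributes +82 320 000 mm⁴
  hole 1: d = -70 mm → contributes −1 874 149 mm⁴
  hole 2: d = 0 mm → contributes −11 499 mm⁴
  hole 3: d = 70 mm → contributes −1 874 149 mm⁴
Total I = 78 560 202 mm⁴.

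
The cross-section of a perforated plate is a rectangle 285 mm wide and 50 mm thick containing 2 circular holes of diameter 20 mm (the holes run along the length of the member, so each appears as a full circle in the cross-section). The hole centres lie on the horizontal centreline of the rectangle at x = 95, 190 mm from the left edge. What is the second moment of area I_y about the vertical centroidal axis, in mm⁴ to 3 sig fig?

Break the section into simple shapes (no overlaps), measuring from the bottom-left corner of the bounding box.
Plate: 285 × 50, A = 14 250 mm², x = 142.5 mm, Ī = 96 454 688 mm⁴.
Hole 1 (subtracted): ⌀20, A = 314.16 mm², x = 95 mm, Ī = 7 854 mm⁴.
Hole 2 (subtracted): ⌀20, A = 314.16 mm², x = 190 mm, Ī = 7 854 mm⁴.
By symmetry the centroid is at mid-width, x̄ = 142.5 mm.
Transfer each piece to the vertical centroidal axis using Ī + A·d² with d = x − 142.5:
  plate: d = 0 mm → contributes +96 454 688 mm⁴
  hole 1: d = -47.5 mm → contributes −716 676 mm⁴
  hole 2: d = 47.5 mm → contributes −716 676 mm⁴
Total I = 95 021 336 mm⁴.

I_y ≈ 9.50 × 10⁷ mm⁴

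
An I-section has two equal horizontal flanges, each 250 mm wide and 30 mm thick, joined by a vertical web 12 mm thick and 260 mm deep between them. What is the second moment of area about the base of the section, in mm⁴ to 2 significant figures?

I_base ≈ 8.0 × 10⁸ mm⁴

Treat the section as a set of non-overlapping primitives; coordinates are from the bounding-box lower-left.
Bottom flange: 250 × 30, A = 7 500 mm², y = 15 mm, Ī = 562 500 mm⁴.
Web: 12 × 260, A = 3 120 mm², y = 160 mm, Ī = 17 576 000 mm⁴.
Top flange: 250 × 30, A = 7 500 mm², y = 305 mm, Ī = 562 500 mm⁴.
Transfer each piece to a horizontal axis along the bottom face using Ī + A·d² with d = y − 0:
  bottom flange: d = 15 mm → contributes +2 250 000 mm⁴
  web: d = 160 mm → contributes +97 448 000 mm⁴
  top flange: d = 305 mm → contributes +698 250 000 mm⁴
Total I = 797 948 000 mm⁴.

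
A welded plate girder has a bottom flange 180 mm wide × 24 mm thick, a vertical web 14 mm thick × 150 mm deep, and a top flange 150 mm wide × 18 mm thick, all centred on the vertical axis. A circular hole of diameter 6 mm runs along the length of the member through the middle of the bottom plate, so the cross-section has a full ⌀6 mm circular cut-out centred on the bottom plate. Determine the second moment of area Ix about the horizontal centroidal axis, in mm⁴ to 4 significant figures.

Ix ≈ 5.339 × 10⁷ mm⁴

Split into non-overlapping primitives; take the origin at the lower-left of the bounding box.
Bottom plate: 180 × 24, A = 4 320 mm², y = 12 mm, Ī = 207 360 mm⁴.
Web plate: 14 × 150, A = 2 100 mm², y = 99 mm, Ī = 3 937 500 mm⁴.
Top plate: 150 × 18, A = 2 700 mm², y = 183 mm, Ī = 72 900 mm⁴.
Hole (subtracted): ⌀6, A = 28.2743 mm², y = 12 mm, Ī = 63.6173 mm⁴.
Centroid: ȳ = ΣA·y / ΣA = 82.8776 mm.
Transfer each piece to the horizontal centroidal axis using Ī + A·d² with d = y − 82.8776:
  bottom plate: d = -70.8776 mm → contributes +21 909 480 mm⁴
  web plate: d = 16.1224 mm → contributes +4 483 354 mm⁴
  top plate: d = 100.122 mm → contributes +27 139 018 mm⁴
  hole: d = -70.8776 mm → contributes −142 104 mm⁴
Total I = 53 389 749 mm⁴.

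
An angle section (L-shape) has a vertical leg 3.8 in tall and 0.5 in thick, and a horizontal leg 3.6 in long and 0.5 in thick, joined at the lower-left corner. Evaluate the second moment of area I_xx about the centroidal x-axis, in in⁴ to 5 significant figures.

Decompose the section into non-overlapping parts with the origin at the bottom-left of its bounding rectangle.
Vertical leg: 0.5 × 3.8, A = 1.9 in², y = 1.9 in, Ī = 2.286333 in⁴.
Horizontal leg (remainder): 3.1 × 0.5, A = 1.55 in², y = 0.25 in, Ī = 0.03229167 in⁴.
Centroid: ȳ = ΣA·y / ΣA = 1.158696 in.
Transfer each piece to the centroidal x-axis using Ī + A·d² with d = y − 1.158696:
  vertical leg: d = 0.7413043 in → contributes +3.330444 in⁴
  horizontal leg (remainder): d = -0.9086957 in → contributes +1.31217 in⁴
Total I = 4.642614 in⁴.

I_xx ≈ 4.6426 in⁴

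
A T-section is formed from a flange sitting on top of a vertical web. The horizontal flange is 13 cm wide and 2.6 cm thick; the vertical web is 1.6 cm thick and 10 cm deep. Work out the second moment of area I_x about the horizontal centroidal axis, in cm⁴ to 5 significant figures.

Decompose the section into non-overlapping parts with the origin at the bottom-left of its bounding rectangle.
Flange: 13 × 2.6, A = 33.8 cm², y = 11.3 cm, Ī = 19.04067 cm⁴.
Web: 1.6 × 10, A = 16 cm², y = 5 cm, Ī = 133.3333 cm⁴.
Centroid: ȳ = ΣA·y / ΣA = 9.275904 cm.
Transfer each piece to the horizontal centroidal axis using Ī + A·d² with d = y − 9.275904:
  flange: d = 2.024096 cm → contributes +157.5181 cm⁴
  web: d = -4.275904 cm → contributes +425.867 cm⁴
Total I = 583.3851 cm⁴.

I_x ≈ 583.39 cm⁴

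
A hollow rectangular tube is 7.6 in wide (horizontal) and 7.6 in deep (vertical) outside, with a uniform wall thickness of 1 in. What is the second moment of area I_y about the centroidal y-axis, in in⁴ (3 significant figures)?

Break the section into simple shapes (no overlaps), measuring from the bottom-left corner of the bounding box.
Outer rectangle: 7.6 × 7.6, A = 57.76 in², x = 3.8 in, Ī = 278.02 in⁴.
Inner void (subtracted): 5.6 × 5.6, A = 31.36 in², x = 3.8 in, Ī = 81.954 in⁴.
By symmetry the centroid is at mid-width, x̄ = 3.8 in.
All pieces are centred on the centroidal y-axis, so I = ΣĪ (holes subtracted) = 196.06 in⁴.

I_y ≈ 196 in⁴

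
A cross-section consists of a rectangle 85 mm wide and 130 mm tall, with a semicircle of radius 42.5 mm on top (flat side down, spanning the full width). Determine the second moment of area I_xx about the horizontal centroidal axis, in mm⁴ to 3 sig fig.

Treat the section as a set of non-overlapping primitives; coordinates are from the bounding-box lower-left.
Rectangular body: 85 × 130, A = 11 050 mm², y = 65 mm, Ī = 15 562 083 mm⁴.
Semicircular cap: semicircle r = 42.5, A = 2837.3 mm², y = 148.04 mm, Ī = 358 086 mm⁴.
Centroid: ȳ = ΣA·y / ΣA = 81.965 mm.
Transfer each piece to the horizontal centroidal axis using Ī + A·d² with d = y − 81.965:
  rectangular body: d = -16.965 mm → contributes +18 742 429 mm⁴
  semicircular cap: d = 66.072 mm → contributes +12 744 309 mm⁴
Total I = 31 486 738 mm⁴.

I_xx ≈ 3.15 × 10⁷ mm⁴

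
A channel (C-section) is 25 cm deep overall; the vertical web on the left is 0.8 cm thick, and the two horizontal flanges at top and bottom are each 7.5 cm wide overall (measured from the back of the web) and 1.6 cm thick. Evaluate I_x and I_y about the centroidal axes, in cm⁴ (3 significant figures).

I_x ≈ 3980 cm⁴, I_y ≈ 227 cm⁴

Decompose the section into non-overlapping parts with the origin at the bottom-left of its bounding rectangle.
Web: 0.8 × 25, A = 20 cm², y = 12.5 cm, Ī = 1041.7 cm⁴.
Top flange (beyond web): 6.7 × 1.6, A = 10.72 cm², y = 24.2 cm, Ī = 2.2869 cm⁴.
Bottom flange (beyond web): 6.7 × 1.6, A = 10.72 cm², y = 0.8 cm, Ī = 2.2869 cm⁴.
By symmetry the centroid is at mid-height, ȳ = 12.5 cm.
Transfer each piece to the centroidal x-axis using Ī + A·d² with d = y − 12.5:
  web: d = 0 cm → contributes +1041.7 cm⁴
  top flange (beyond web): d = 11.7 cm → contributes +1469.7 cm⁴
  bottom flange (beyond web): d = -11.7 cm → contributes +1469.7 cm⁴
Total I = 3981.2 cm⁴.
For the y-axis: x̄ = 2.3402 cm.
Repeating about the centroidal y-axis gives I_y = 226.78 cm⁴.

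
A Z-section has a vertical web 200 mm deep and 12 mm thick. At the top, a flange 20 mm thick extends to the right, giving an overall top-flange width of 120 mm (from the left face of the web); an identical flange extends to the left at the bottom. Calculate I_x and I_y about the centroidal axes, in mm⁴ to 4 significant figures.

I_x ≈ 4.314 × 10⁷ mm⁴, I_y ≈ 1.978 × 10⁷ mm⁴

Break the section into simple shapes (no overlaps), measuring from the bottom-left corner of the bounding box.
Web: 12 × 200, A = 2 400 mm², y = 100 mm, Ī = 8 000 000 mm⁴.
Top flange (beyond web): 108 × 20, A = 2 160 mm², y = 190 mm, Ī = 72 000 mm⁴.
Bottom flange (beyond web): 108 × 20, A = 2 160 mm², y = 10 mm, Ī = 72 000 mm⁴.
Centroid: ȳ = ΣA·y / ΣA = 100 mm.
Transfer each piece to the centroidal x-axis using Ī + A·d² with d = y − 100:
  web: d = 0 mm → contributes +8 000 000 mm⁴
  top flange (beyond web): d = 90 mm → contributes +17 568 000 mm⁴
  bottom flange (beyond web): d = -90 mm → contributes +17 568 000 mm⁴
Total I = 43 136 000 mm⁴.
For the y-axis: x̄ = 114 mm.
Repeating about the centroidal y-axis gives I_y = 19 779 840 mm⁴.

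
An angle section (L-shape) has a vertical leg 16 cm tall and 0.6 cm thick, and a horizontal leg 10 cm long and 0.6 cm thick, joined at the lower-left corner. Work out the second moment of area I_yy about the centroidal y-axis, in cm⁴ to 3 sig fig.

I_yy ≈ 131 cm⁴

Split into non-overlapping primitives; take the origin at the lower-left of the bounding box.
Vertical leg: 0.6 × 16, A = 9.6 cm², x = 0.3 cm, Ī = 0.288 cm⁴.
Horizontal leg (remainder): 9.4 × 0.6, A = 5.64 cm², x = 5.3 cm, Ī = 41.529 cm⁴.
Centroid: x̄ = ΣA·x / ΣA = 2.1504 cm.
Transfer each piece to the centroidal y-axis using Ī + A·d² with d = x − 2.1504:
  vertical leg: d = -1.8504 cm → contributes +33.158 cm⁴
  horizontal leg (remainder): d = 3.1496 cm → contributes +97.478 cm⁴
Total I = 130.64 cm⁴.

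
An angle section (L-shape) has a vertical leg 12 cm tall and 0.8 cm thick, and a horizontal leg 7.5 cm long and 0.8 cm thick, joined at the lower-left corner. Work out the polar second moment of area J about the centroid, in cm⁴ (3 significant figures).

Treat the section as a set of non-overlapping primitives; coordinates are from the bounding-box lower-left.
Vertical leg: 0.8 × 12, A = 9.6 cm², y = 6 cm, Ī = 115.2 cm⁴.
Horizontal leg (remainder): 6.7 × 0.8, A = 5.36 cm², y = 0.4 cm, Ī = 0.28587 cm⁴.
Centroid: ȳ = ΣA·y / ΣA = 3.9936 cm.
Transfer each piece to the centroidal x-axis using Ī + A·d² with d = y − 3.9936:
  vertical leg: d = 2.0064 cm → contributes +153.85 cm⁴
  horizontal leg (remainder): d = -3.5936 cm → contributes +69.504 cm⁴
Total I = 223.35 cm⁴.
For the y-axis: x̄ = 1.7436 cm.
Repeating about the centroidal y-axis gives I_y = 68.932 cm⁴.
Polar second moment: J = I_x + I_y = 292.28 cm⁴.

J ≈ 292 cm⁴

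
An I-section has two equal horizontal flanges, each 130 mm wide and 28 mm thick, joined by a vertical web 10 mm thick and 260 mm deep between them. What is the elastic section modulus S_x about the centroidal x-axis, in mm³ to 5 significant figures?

Break the section into simple shapes (no overlaps), measuring from the bottom-left corner of the bounding box.
Bottom flange: 130 × 28, A = 3 640 mm², y = 14 mm, Ī = 237813.3 mm⁴.
Web: 10 × 260, A = 2 600 mm², y = 158 mm, Ī = 14 646 667 mm⁴.
Top flange: 130 × 28, A = 3 640 mm², y = 302 mm, Ī = 237813.3 mm⁴.
By symmetry the centroid is at mid-height, ȳ = 158 mm.
Transfer each piece to the centroidal x-axis using Ī + A·d² with d = y − 158:
  bottom flange: d = -144 mm → contributes +75 716 853 mm⁴
  web: d = 0 mm → contributes +14 646 667 mm⁴
  top flange: d = 144 mm → contributes +75 716 853 mm⁴
Total I = 166 080 373 mm⁴.
Extreme fibre distance c = 158 mm; S = I/c = 1 051 142 mm³.

S_x ≈ 1.0511 × 10⁶ mm³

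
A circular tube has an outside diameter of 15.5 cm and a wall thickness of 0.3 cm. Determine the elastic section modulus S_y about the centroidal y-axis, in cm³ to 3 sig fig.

S_y ≈ 53.4 cm³

Break the section into simple shapes (no overlaps), measuring from the bottom-left corner of the bounding box.
Outer circle: ⌀15.5, A = 188.69 cm², x = 7.75 cm, Ī = 2833.3 cm⁴.
Bore (subtracted): ⌀14.9, A = 174.37 cm², x = 7.75 cm, Ī = 2419.4 cm⁴.
By symmetry the centroid is at mid-width, x̄ = 7.75 cm.
All pieces are centred on the centroidal y-axis, so I = ΣĪ (holes subtracted) = 413.89 cm⁴.
Extreme fibre distance c = 7.75 cm; S = I/c = 53.405 cm³.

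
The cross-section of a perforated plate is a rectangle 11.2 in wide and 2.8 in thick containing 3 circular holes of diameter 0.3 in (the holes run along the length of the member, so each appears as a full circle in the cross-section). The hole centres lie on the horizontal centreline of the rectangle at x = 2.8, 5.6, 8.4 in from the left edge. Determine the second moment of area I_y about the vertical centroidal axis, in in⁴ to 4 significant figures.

I_y ≈ 326.7 in⁴

Decompose the section into non-overlapping parts with the origin at the bottom-left of its bounding rectangle.
Plate: 11.2 × 2.8, A = 31.36 in², x = 5.6 in, Ī = 327.817 in⁴.
Hole 1 (subtracted): ⌀0.3, A = 0.0706858 in², x = 2.8 in, Ī = 0.000397608 in⁴.
Hole 2 (subtracted): ⌀0.3, A = 0.0706858 in², x = 5.6 in, Ī = 0.000397608 in⁴.
Hole 3 (subtracted): ⌀0.3, A = 0.0706858 in², x = 8.4 in, Ī = 0.000397608 in⁴.
By symmetry the centroid is at mid-width, x̄ = 5.6 in.
Transfer each piece to the vertical centroidal axis using Ī + A·d² with d = x − 5.6:
  plate: d = 0 in → contributes +327.817 in⁴
  hole 1: d = -2.8 in → contributes −0.554575 in⁴
  hole 2: d = 0 in → contributes −0.000397608 in⁴
  hole 3: d = 2.8 in → contributes −0.554575 in⁴
Total I = 326.707 in⁴.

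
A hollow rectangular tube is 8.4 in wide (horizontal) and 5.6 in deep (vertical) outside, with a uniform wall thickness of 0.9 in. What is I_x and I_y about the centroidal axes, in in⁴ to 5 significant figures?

Break the section into simple shapes (no overlaps), measuring from the bottom-left corner of the bounding box.
Outer rectangle: 8.4 × 5.6, A = 47.04 in², y = 2.8 in, Ī = 122.9312 in⁴.
Inner void (subtracted): 6.6 × 3.8, A = 25.08 in², y = 2.8 in, Ī = 30.1796 in⁴.
By symmetry the centroid is at mid-height, ȳ = 2.8 in.
All pieces are centred on the centroidal x-axis, so I = ΣĪ (holes subtracted) = 92.7516 in⁴.
Repeating about the centroidal y-axis gives I_y = 185.5548 in⁴.

I_x ≈ 92.752 in⁴, I_y ≈ 185.55 in⁴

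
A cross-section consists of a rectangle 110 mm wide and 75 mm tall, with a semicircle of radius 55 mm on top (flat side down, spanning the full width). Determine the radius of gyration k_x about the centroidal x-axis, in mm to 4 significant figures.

k_x ≈ 35.12 mm

Split into non-overlapping primitives; take the origin at the lower-left of the bounding box.
Rectangular body: 110 × 75, A = 8 250 mm², y = 37.5 mm, Ī = 3 867 188 mm⁴.
Semicircular cap: semicircle r = 55, A = 4751.66 mm², y = 98.3427 mm, Ī = 1 004 345 mm⁴.
Centroid: ȳ = ΣA·y / ΣA = 59.7359 mm.
Transfer each piece to the centroidal x-axis using Ī + A·d² with d = y − 59.7359:
  rectangular body: d = -22.2359 mm → contributes +7 946 286 mm⁴
  semicircular cap: d = 38.6068 mm → contributes +8 086 622 mm⁴
Total I = 16 032 909 mm⁴.
Radius of gyration: k = √(I/A) = √(16 032 909 / 13001.7) = 35.1161 mm.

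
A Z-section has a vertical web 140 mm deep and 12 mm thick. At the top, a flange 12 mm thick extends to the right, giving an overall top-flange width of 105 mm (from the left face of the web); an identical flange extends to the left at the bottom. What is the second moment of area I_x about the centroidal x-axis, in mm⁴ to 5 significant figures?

I_x ≈ 1.1913 × 10⁷ mm⁴

Treat the section as a set of non-overlapping primitives; coordinates are from the bounding-box lower-left.
Web: 12 × 140, A = 1 680 mm², y = 70 mm, Ī = 2 744 000 mm⁴.
Top flange (beyond web): 93 × 12, A = 1 116 mm², y = 134 mm, Ī = 13 392 mm⁴.
Bottom flange (beyond web): 93 × 12, A = 1 116 mm², y = 6 mm, Ī = 13 392 mm⁴.
Centroid: ȳ = ΣA·y / ΣA = 70 mm.
Transfer each piece to the centroidal x-axis using Ī + A·d² with d = y − 70:
  web: d = 0 mm → contributes +2 744 000 mm⁴
  top flange (beyond web): d = 64 mm → contributes +4 584 528 mm⁴
  bottom flange (beyond web): d = -64 mm → contributes +4 584 528 mm⁴
Total I = 11 913 056 mm⁴.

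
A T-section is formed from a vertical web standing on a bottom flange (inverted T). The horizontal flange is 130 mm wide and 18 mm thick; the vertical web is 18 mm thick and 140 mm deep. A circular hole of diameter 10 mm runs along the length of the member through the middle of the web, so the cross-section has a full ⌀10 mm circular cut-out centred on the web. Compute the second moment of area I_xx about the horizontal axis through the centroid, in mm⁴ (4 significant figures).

Treat the section as a set of non-overlapping primitives; coordinates are from the bounding-box lower-left.
Flange: 130 × 18, A = 2 340 mm², y = 9 mm, Ī = 63 180 mm⁴.
Web: 18 × 140, A = 2 520 mm², y = 88 mm, Ī = 4 116 000 mm⁴.
Hole (subtracted): ⌀10, A = 78.5398 mm², y = 88 mm, Ī = 490.874 mm⁴.
Centroid: ȳ = ΣA·y / ΣA = 49.3382 mm.
Transfer each piece to the horizontal axis through the centroid using Ī + A·d² with d = y − 49.3382:
  flange: d = -40.3382 mm → contributes +3 870 753 mm⁴
  web: d = 38.6618 mm → contributes +7 882 737 mm⁴
  hole: d = 38.6618 mm → contributes −117 887 mm⁴
Total I = 11 635 603 mm⁴.

I_xx ≈ 1.164 × 10⁷ mm⁴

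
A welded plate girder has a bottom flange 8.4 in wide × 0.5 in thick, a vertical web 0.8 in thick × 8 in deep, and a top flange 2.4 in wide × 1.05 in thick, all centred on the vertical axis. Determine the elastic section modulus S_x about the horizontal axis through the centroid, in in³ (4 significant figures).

S_x ≈ 28.65 in³

Treat the section as a set of non-overlapping primitives; coordinates are from the bounding-box lower-left.
Bottom plate: 8.4 × 0.5, A = 4.2 in², y = 0.25 in, Ī = 0.0875 in⁴.
Web plate: 0.8 × 8, A = 6.4 in², y = 4.5 in, Ī = 34.1333 in⁴.
Top plate: 2.4 × 1.05, A = 2.52 in², y = 9.025 in, Ī = 0.231525 in⁴.
Centroid: ȳ = ΣA·y / ΣA = 4.00861 in.
Transfer each piece to the horizontal axis through the centroid using Ī + A·d² with d = y − 4.00861:
  bottom plate: d = -3.75861 in → contributes +59.4216 in⁴
  web plate: d = 0.491387 in → contributes +35.6787 in⁴
  top plate: d = 5.01639 in → contributes +63.6452 in⁴
Total I = 158.745 in⁴.
Extreme fibre distance c = 5.54139 in; S = I/c = 28.6472 in³.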